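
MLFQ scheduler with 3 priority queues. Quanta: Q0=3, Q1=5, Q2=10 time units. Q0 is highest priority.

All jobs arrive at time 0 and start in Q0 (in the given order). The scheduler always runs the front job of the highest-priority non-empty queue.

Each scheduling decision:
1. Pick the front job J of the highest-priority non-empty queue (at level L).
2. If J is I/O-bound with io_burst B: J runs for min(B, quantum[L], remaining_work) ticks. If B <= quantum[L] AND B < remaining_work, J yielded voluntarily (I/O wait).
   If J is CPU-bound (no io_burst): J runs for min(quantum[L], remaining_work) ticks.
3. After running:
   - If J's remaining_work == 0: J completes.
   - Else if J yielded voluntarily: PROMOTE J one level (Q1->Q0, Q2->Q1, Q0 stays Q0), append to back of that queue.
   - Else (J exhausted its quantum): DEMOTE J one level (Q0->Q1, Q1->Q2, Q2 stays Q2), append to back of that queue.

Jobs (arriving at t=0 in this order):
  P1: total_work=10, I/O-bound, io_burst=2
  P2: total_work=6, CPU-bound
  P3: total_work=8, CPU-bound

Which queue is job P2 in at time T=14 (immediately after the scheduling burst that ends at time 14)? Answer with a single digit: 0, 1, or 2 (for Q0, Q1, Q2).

t=0-2: P1@Q0 runs 2, rem=8, I/O yield, promote→Q0. Q0=[P2,P3,P1] Q1=[] Q2=[]
t=2-5: P2@Q0 runs 3, rem=3, quantum used, demote→Q1. Q0=[P3,P1] Q1=[P2] Q2=[]
t=5-8: P3@Q0 runs 3, rem=5, quantum used, demote→Q1. Q0=[P1] Q1=[P2,P3] Q2=[]
t=8-10: P1@Q0 runs 2, rem=6, I/O yield, promote→Q0. Q0=[P1] Q1=[P2,P3] Q2=[]
t=10-12: P1@Q0 runs 2, rem=4, I/O yield, promote→Q0. Q0=[P1] Q1=[P2,P3] Q2=[]
t=12-14: P1@Q0 runs 2, rem=2, I/O yield, promote→Q0. Q0=[P1] Q1=[P2,P3] Q2=[]
t=14-16: P1@Q0 runs 2, rem=0, completes. Q0=[] Q1=[P2,P3] Q2=[]
t=16-19: P2@Q1 runs 3, rem=0, completes. Q0=[] Q1=[P3] Q2=[]
t=19-24: P3@Q1 runs 5, rem=0, completes. Q0=[] Q1=[] Q2=[]

Answer: 1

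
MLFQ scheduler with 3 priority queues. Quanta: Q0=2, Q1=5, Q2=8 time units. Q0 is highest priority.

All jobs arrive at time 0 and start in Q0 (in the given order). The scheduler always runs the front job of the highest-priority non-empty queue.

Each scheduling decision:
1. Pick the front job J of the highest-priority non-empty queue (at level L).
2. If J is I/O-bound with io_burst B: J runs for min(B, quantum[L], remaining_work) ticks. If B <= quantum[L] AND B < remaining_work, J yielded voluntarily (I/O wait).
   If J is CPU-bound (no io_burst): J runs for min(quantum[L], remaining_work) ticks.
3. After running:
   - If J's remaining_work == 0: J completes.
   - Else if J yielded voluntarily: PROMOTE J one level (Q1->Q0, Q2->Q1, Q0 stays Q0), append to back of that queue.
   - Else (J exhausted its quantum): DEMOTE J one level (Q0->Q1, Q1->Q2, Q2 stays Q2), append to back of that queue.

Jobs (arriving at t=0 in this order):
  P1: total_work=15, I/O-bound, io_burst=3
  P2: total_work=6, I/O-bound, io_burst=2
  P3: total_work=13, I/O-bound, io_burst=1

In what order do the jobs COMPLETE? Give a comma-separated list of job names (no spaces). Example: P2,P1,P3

t=0-2: P1@Q0 runs 2, rem=13, quantum used, demote→Q1. Q0=[P2,P3] Q1=[P1] Q2=[]
t=2-4: P2@Q0 runs 2, rem=4, I/O yield, promote→Q0. Q0=[P3,P2] Q1=[P1] Q2=[]
t=4-5: P3@Q0 runs 1, rem=12, I/O yield, promote→Q0. Q0=[P2,P3] Q1=[P1] Q2=[]
t=5-7: P2@Q0 runs 2, rem=2, I/O yield, promote→Q0. Q0=[P3,P2] Q1=[P1] Q2=[]
t=7-8: P3@Q0 runs 1, rem=11, I/O yield, promote→Q0. Q0=[P2,P3] Q1=[P1] Q2=[]
t=8-10: P2@Q0 runs 2, rem=0, completes. Q0=[P3] Q1=[P1] Q2=[]
t=10-11: P3@Q0 runs 1, rem=10, I/O yield, promote→Q0. Q0=[P3] Q1=[P1] Q2=[]
t=11-12: P3@Q0 runs 1, rem=9, I/O yield, promote→Q0. Q0=[P3] Q1=[P1] Q2=[]
t=12-13: P3@Q0 runs 1, rem=8, I/O yield, promote→Q0. Q0=[P3] Q1=[P1] Q2=[]
t=13-14: P3@Q0 runs 1, rem=7, I/O yield, promote→Q0. Q0=[P3] Q1=[P1] Q2=[]
t=14-15: P3@Q0 runs 1, rem=6, I/O yield, promote→Q0. Q0=[P3] Q1=[P1] Q2=[]
t=15-16: P3@Q0 runs 1, rem=5, I/O yield, promote→Q0. Q0=[P3] Q1=[P1] Q2=[]
t=16-17: P3@Q0 runs 1, rem=4, I/O yield, promote→Q0. Q0=[P3] Q1=[P1] Q2=[]
t=17-18: P3@Q0 runs 1, rem=3, I/O yield, promote→Q0. Q0=[P3] Q1=[P1] Q2=[]
t=18-19: P3@Q0 runs 1, rem=2, I/O yield, promote→Q0. Q0=[P3] Q1=[P1] Q2=[]
t=19-20: P3@Q0 runs 1, rem=1, I/O yield, promote→Q0. Q0=[P3] Q1=[P1] Q2=[]
t=20-21: P3@Q0 runs 1, rem=0, completes. Q0=[] Q1=[P1] Q2=[]
t=21-24: P1@Q1 runs 3, rem=10, I/O yield, promote→Q0. Q0=[P1] Q1=[] Q2=[]
t=24-26: P1@Q0 runs 2, rem=8, quantum used, demote→Q1. Q0=[] Q1=[P1] Q2=[]
t=26-29: P1@Q1 runs 3, rem=5, I/O yield, promote→Q0. Q0=[P1] Q1=[] Q2=[]
t=29-31: P1@Q0 runs 2, rem=3, quantum used, demote→Q1. Q0=[] Q1=[P1] Q2=[]
t=31-34: P1@Q1 runs 3, rem=0, completes. Q0=[] Q1=[] Q2=[]

Answer: P2,P3,P1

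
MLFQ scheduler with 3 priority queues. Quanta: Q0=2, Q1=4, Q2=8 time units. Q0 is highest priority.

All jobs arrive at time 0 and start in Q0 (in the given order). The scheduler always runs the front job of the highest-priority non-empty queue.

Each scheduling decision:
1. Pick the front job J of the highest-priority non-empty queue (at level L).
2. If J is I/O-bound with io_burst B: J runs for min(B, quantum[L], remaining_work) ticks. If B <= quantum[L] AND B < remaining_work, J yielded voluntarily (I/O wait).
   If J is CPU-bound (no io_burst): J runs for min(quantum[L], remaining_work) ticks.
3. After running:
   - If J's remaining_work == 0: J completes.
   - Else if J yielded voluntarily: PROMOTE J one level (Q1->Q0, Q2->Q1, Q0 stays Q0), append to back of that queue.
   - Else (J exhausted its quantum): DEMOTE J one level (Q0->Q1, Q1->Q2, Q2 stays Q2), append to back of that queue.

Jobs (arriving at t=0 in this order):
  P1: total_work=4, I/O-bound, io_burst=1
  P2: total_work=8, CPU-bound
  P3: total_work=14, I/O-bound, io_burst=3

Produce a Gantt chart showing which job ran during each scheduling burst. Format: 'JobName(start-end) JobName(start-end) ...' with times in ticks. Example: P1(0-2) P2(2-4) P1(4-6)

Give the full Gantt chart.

t=0-1: P1@Q0 runs 1, rem=3, I/O yield, promote→Q0. Q0=[P2,P3,P1] Q1=[] Q2=[]
t=1-3: P2@Q0 runs 2, rem=6, quantum used, demote→Q1. Q0=[P3,P1] Q1=[P2] Q2=[]
t=3-5: P3@Q0 runs 2, rem=12, quantum used, demote→Q1. Q0=[P1] Q1=[P2,P3] Q2=[]
t=5-6: P1@Q0 runs 1, rem=2, I/O yield, promote→Q0. Q0=[P1] Q1=[P2,P3] Q2=[]
t=6-7: P1@Q0 runs 1, rem=1, I/O yield, promote→Q0. Q0=[P1] Q1=[P2,P3] Q2=[]
t=7-8: P1@Q0 runs 1, rem=0, completes. Q0=[] Q1=[P2,P3] Q2=[]
t=8-12: P2@Q1 runs 4, rem=2, quantum used, demote→Q2. Q0=[] Q1=[P3] Q2=[P2]
t=12-15: P3@Q1 runs 3, rem=9, I/O yield, promote→Q0. Q0=[P3] Q1=[] Q2=[P2]
t=15-17: P3@Q0 runs 2, rem=7, quantum used, demote→Q1. Q0=[] Q1=[P3] Q2=[P2]
t=17-20: P3@Q1 runs 3, rem=4, I/O yield, promote→Q0. Q0=[P3] Q1=[] Q2=[P2]
t=20-22: P3@Q0 runs 2, rem=2, quantum used, demote→Q1. Q0=[] Q1=[P3] Q2=[P2]
t=22-24: P3@Q1 runs 2, rem=0, completes. Q0=[] Q1=[] Q2=[P2]
t=24-26: P2@Q2 runs 2, rem=0, completes. Q0=[] Q1=[] Q2=[]

Answer: P1(0-1) P2(1-3) P3(3-5) P1(5-6) P1(6-7) P1(7-8) P2(8-12) P3(12-15) P3(15-17) P3(17-20) P3(20-22) P3(22-24) P2(24-26)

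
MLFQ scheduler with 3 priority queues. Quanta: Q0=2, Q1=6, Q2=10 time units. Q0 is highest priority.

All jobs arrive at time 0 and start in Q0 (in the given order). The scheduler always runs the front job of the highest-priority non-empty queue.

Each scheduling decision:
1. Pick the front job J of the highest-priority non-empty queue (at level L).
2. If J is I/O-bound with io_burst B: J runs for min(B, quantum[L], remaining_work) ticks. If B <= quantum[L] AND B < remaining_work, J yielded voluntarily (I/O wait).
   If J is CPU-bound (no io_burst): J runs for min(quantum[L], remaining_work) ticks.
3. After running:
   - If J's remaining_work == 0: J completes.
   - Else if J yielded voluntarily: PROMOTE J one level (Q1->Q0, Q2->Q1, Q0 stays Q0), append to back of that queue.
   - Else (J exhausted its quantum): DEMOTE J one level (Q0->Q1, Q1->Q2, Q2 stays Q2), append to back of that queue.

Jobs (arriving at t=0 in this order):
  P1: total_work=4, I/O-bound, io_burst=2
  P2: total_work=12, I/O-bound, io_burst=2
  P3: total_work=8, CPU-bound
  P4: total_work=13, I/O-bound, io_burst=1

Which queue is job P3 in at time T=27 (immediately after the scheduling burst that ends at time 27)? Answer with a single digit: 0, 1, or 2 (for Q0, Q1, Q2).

Answer: 1

Derivation:
t=0-2: P1@Q0 runs 2, rem=2, I/O yield, promote→Q0. Q0=[P2,P3,P4,P1] Q1=[] Q2=[]
t=2-4: P2@Q0 runs 2, rem=10, I/O yield, promote→Q0. Q0=[P3,P4,P1,P2] Q1=[] Q2=[]
t=4-6: P3@Q0 runs 2, rem=6, quantum used, demote→Q1. Q0=[P4,P1,P2] Q1=[P3] Q2=[]
t=6-7: P4@Q0 runs 1, rem=12, I/O yield, promote→Q0. Q0=[P1,P2,P4] Q1=[P3] Q2=[]
t=7-9: P1@Q0 runs 2, rem=0, completes. Q0=[P2,P4] Q1=[P3] Q2=[]
t=9-11: P2@Q0 runs 2, rem=8, I/O yield, promote→Q0. Q0=[P4,P2] Q1=[P3] Q2=[]
t=11-12: P4@Q0 runs 1, rem=11, I/O yield, promote→Q0. Q0=[P2,P4] Q1=[P3] Q2=[]
t=12-14: P2@Q0 runs 2, rem=6, I/O yield, promote→Q0. Q0=[P4,P2] Q1=[P3] Q2=[]
t=14-15: P4@Q0 runs 1, rem=10, I/O yield, promote→Q0. Q0=[P2,P4] Q1=[P3] Q2=[]
t=15-17: P2@Q0 runs 2, rem=4, I/O yield, promote→Q0. Q0=[P4,P2] Q1=[P3] Q2=[]
t=17-18: P4@Q0 runs 1, rem=9, I/O yield, promote→Q0. Q0=[P2,P4] Q1=[P3] Q2=[]
t=18-20: P2@Q0 runs 2, rem=2, I/O yield, promote→Q0. Q0=[P4,P2] Q1=[P3] Q2=[]
t=20-21: P4@Q0 runs 1, rem=8, I/O yield, promote→Q0. Q0=[P2,P4] Q1=[P3] Q2=[]
t=21-23: P2@Q0 runs 2, rem=0, completes. Q0=[P4] Q1=[P3] Q2=[]
t=23-24: P4@Q0 runs 1, rem=7, I/O yield, promote→Q0. Q0=[P4] Q1=[P3] Q2=[]
t=24-25: P4@Q0 runs 1, rem=6, I/O yield, promote→Q0. Q0=[P4] Q1=[P3] Q2=[]
t=25-26: P4@Q0 runs 1, rem=5, I/O yield, promote→Q0. Q0=[P4] Q1=[P3] Q2=[]
t=26-27: P4@Q0 runs 1, rem=4, I/O yield, promote→Q0. Q0=[P4] Q1=[P3] Q2=[]
t=27-28: P4@Q0 runs 1, rem=3, I/O yield, promote→Q0. Q0=[P4] Q1=[P3] Q2=[]
t=28-29: P4@Q0 runs 1, rem=2, I/O yield, promote→Q0. Q0=[P4] Q1=[P3] Q2=[]
t=29-30: P4@Q0 runs 1, rem=1, I/O yield, promote→Q0. Q0=[P4] Q1=[P3] Q2=[]
t=30-31: P4@Q0 runs 1, rem=0, completes. Q0=[] Q1=[P3] Q2=[]
t=31-37: P3@Q1 runs 6, rem=0, completes. Q0=[] Q1=[] Q2=[]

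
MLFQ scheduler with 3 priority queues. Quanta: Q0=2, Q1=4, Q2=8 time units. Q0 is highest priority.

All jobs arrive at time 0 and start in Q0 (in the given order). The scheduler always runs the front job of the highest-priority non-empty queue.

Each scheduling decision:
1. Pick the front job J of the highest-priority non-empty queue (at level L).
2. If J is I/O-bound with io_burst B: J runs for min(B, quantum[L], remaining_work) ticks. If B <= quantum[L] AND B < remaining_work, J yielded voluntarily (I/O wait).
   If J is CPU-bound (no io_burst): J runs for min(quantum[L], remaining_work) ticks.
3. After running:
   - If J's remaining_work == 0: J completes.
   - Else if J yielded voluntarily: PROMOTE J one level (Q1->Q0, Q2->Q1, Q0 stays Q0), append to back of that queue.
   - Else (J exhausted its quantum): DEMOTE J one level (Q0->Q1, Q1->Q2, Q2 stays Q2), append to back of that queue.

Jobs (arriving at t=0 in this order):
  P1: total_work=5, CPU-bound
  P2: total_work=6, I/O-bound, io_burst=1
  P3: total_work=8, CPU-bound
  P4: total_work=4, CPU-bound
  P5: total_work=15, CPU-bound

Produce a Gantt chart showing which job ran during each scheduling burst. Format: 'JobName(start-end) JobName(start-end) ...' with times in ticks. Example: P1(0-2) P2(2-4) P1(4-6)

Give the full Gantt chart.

t=0-2: P1@Q0 runs 2, rem=3, quantum used, demote→Q1. Q0=[P2,P3,P4,P5] Q1=[P1] Q2=[]
t=2-3: P2@Q0 runs 1, rem=5, I/O yield, promote→Q0. Q0=[P3,P4,P5,P2] Q1=[P1] Q2=[]
t=3-5: P3@Q0 runs 2, rem=6, quantum used, demote→Q1. Q0=[P4,P5,P2] Q1=[P1,P3] Q2=[]
t=5-7: P4@Q0 runs 2, rem=2, quantum used, demote→Q1. Q0=[P5,P2] Q1=[P1,P3,P4] Q2=[]
t=7-9: P5@Q0 runs 2, rem=13, quantum used, demote→Q1. Q0=[P2] Q1=[P1,P3,P4,P5] Q2=[]
t=9-10: P2@Q0 runs 1, rem=4, I/O yield, promote→Q0. Q0=[P2] Q1=[P1,P3,P4,P5] Q2=[]
t=10-11: P2@Q0 runs 1, rem=3, I/O yield, promote→Q0. Q0=[P2] Q1=[P1,P3,P4,P5] Q2=[]
t=11-12: P2@Q0 runs 1, rem=2, I/O yield, promote→Q0. Q0=[P2] Q1=[P1,P3,P4,P5] Q2=[]
t=12-13: P2@Q0 runs 1, rem=1, I/O yield, promote→Q0. Q0=[P2] Q1=[P1,P3,P4,P5] Q2=[]
t=13-14: P2@Q0 runs 1, rem=0, completes. Q0=[] Q1=[P1,P3,P4,P5] Q2=[]
t=14-17: P1@Q1 runs 3, rem=0, completes. Q0=[] Q1=[P3,P4,P5] Q2=[]
t=17-21: P3@Q1 runs 4, rem=2, quantum used, demote→Q2. Q0=[] Q1=[P4,P5] Q2=[P3]
t=21-23: P4@Q1 runs 2, rem=0, completes. Q0=[] Q1=[P5] Q2=[P3]
t=23-27: P5@Q1 runs 4, rem=9, quantum used, demote→Q2. Q0=[] Q1=[] Q2=[P3,P5]
t=27-29: P3@Q2 runs 2, rem=0, completes. Q0=[] Q1=[] Q2=[P5]
t=29-37: P5@Q2 runs 8, rem=1, quantum used, demote→Q2. Q0=[] Q1=[] Q2=[P5]
t=37-38: P5@Q2 runs 1, rem=0, completes. Q0=[] Q1=[] Q2=[]

Answer: P1(0-2) P2(2-3) P3(3-5) P4(5-7) P5(7-9) P2(9-10) P2(10-11) P2(11-12) P2(12-13) P2(13-14) P1(14-17) P3(17-21) P4(21-23) P5(23-27) P3(27-29) P5(29-37) P5(37-38)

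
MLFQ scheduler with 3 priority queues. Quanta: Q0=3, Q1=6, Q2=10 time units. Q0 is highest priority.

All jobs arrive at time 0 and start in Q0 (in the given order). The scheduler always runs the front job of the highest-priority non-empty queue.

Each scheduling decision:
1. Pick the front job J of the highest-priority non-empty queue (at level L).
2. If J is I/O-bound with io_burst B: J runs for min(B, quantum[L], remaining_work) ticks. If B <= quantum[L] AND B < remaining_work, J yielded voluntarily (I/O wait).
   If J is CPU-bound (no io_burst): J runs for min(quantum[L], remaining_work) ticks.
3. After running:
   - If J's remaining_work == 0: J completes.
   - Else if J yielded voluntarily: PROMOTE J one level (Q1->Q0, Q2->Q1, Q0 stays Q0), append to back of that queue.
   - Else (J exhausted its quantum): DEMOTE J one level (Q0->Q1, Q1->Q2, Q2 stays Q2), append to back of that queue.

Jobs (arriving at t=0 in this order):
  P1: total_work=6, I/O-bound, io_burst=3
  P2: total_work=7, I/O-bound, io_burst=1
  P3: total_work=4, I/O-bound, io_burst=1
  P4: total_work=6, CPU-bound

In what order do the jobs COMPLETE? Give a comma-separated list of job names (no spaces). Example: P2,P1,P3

Answer: P1,P3,P2,P4

Derivation:
t=0-3: P1@Q0 runs 3, rem=3, I/O yield, promote→Q0. Q0=[P2,P3,P4,P1] Q1=[] Q2=[]
t=3-4: P2@Q0 runs 1, rem=6, I/O yield, promote→Q0. Q0=[P3,P4,P1,P2] Q1=[] Q2=[]
t=4-5: P3@Q0 runs 1, rem=3, I/O yield, promote→Q0. Q0=[P4,P1,P2,P3] Q1=[] Q2=[]
t=5-8: P4@Q0 runs 3, rem=3, quantum used, demote→Q1. Q0=[P1,P2,P3] Q1=[P4] Q2=[]
t=8-11: P1@Q0 runs 3, rem=0, completes. Q0=[P2,P3] Q1=[P4] Q2=[]
t=11-12: P2@Q0 runs 1, rem=5, I/O yield, promote→Q0. Q0=[P3,P2] Q1=[P4] Q2=[]
t=12-13: P3@Q0 runs 1, rem=2, I/O yield, promote→Q0. Q0=[P2,P3] Q1=[P4] Q2=[]
t=13-14: P2@Q0 runs 1, rem=4, I/O yield, promote→Q0. Q0=[P3,P2] Q1=[P4] Q2=[]
t=14-15: P3@Q0 runs 1, rem=1, I/O yield, promote→Q0. Q0=[P2,P3] Q1=[P4] Q2=[]
t=15-16: P2@Q0 runs 1, rem=3, I/O yield, promote→Q0. Q0=[P3,P2] Q1=[P4] Q2=[]
t=16-17: P3@Q0 runs 1, rem=0, completes. Q0=[P2] Q1=[P4] Q2=[]
t=17-18: P2@Q0 runs 1, rem=2, I/O yield, promote→Q0. Q0=[P2] Q1=[P4] Q2=[]
t=18-19: P2@Q0 runs 1, rem=1, I/O yield, promote→Q0. Q0=[P2] Q1=[P4] Q2=[]
t=19-20: P2@Q0 runs 1, rem=0, completes. Q0=[] Q1=[P4] Q2=[]
t=20-23: P4@Q1 runs 3, rem=0, completes. Q0=[] Q1=[] Q2=[]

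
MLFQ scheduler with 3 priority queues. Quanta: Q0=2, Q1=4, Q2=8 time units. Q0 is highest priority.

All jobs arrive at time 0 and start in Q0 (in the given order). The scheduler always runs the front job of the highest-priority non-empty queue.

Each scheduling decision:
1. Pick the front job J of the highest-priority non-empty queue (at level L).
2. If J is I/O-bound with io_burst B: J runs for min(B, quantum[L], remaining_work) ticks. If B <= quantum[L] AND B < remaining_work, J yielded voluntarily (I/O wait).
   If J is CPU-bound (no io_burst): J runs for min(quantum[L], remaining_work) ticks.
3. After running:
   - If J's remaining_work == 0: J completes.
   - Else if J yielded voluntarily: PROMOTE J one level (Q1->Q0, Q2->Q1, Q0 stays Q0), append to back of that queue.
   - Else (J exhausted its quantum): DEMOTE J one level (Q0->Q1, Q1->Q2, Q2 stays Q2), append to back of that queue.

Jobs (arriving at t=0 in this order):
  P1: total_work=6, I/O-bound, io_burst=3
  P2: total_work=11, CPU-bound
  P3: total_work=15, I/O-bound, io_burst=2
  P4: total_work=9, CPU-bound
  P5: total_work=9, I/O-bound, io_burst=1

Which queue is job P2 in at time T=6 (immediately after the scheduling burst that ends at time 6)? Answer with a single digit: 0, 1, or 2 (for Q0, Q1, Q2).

t=0-2: P1@Q0 runs 2, rem=4, quantum used, demote→Q1. Q0=[P2,P3,P4,P5] Q1=[P1] Q2=[]
t=2-4: P2@Q0 runs 2, rem=9, quantum used, demote→Q1. Q0=[P3,P4,P5] Q1=[P1,P2] Q2=[]
t=4-6: P3@Q0 runs 2, rem=13, I/O yield, promote→Q0. Q0=[P4,P5,P3] Q1=[P1,P2] Q2=[]
t=6-8: P4@Q0 runs 2, rem=7, quantum used, demote→Q1. Q0=[P5,P3] Q1=[P1,P2,P4] Q2=[]
t=8-9: P5@Q0 runs 1, rem=8, I/O yield, promote→Q0. Q0=[P3,P5] Q1=[P1,P2,P4] Q2=[]
t=9-11: P3@Q0 runs 2, rem=11, I/O yield, promote→Q0. Q0=[P5,P3] Q1=[P1,P2,P4] Q2=[]
t=11-12: P5@Q0 runs 1, rem=7, I/O yield, promote→Q0. Q0=[P3,P5] Q1=[P1,P2,P4] Q2=[]
t=12-14: P3@Q0 runs 2, rem=9, I/O yield, promote→Q0. Q0=[P5,P3] Q1=[P1,P2,P4] Q2=[]
t=14-15: P5@Q0 runs 1, rem=6, I/O yield, promote→Q0. Q0=[P3,P5] Q1=[P1,P2,P4] Q2=[]
t=15-17: P3@Q0 runs 2, rem=7, I/O yield, promote→Q0. Q0=[P5,P3] Q1=[P1,P2,P4] Q2=[]
t=17-18: P5@Q0 runs 1, rem=5, I/O yield, promote→Q0. Q0=[P3,P5] Q1=[P1,P2,P4] Q2=[]
t=18-20: P3@Q0 runs 2, rem=5, I/O yield, promote→Q0. Q0=[P5,P3] Q1=[P1,P2,P4] Q2=[]
t=20-21: P5@Q0 runs 1, rem=4, I/O yield, promote→Q0. Q0=[P3,P5] Q1=[P1,P2,P4] Q2=[]
t=21-23: P3@Q0 runs 2, rem=3, I/O yield, promote→Q0. Q0=[P5,P3] Q1=[P1,P2,P4] Q2=[]
t=23-24: P5@Q0 runs 1, rem=3, I/O yield, promote→Q0. Q0=[P3,P5] Q1=[P1,P2,P4] Q2=[]
t=24-26: P3@Q0 runs 2, rem=1, I/O yield, promote→Q0. Q0=[P5,P3] Q1=[P1,P2,P4] Q2=[]
t=26-27: P5@Q0 runs 1, rem=2, I/O yield, promote→Q0. Q0=[P3,P5] Q1=[P1,P2,P4] Q2=[]
t=27-28: P3@Q0 runs 1, rem=0, completes. Q0=[P5] Q1=[P1,P2,P4] Q2=[]
t=28-29: P5@Q0 runs 1, rem=1, I/O yield, promote→Q0. Q0=[P5] Q1=[P1,P2,P4] Q2=[]
t=29-30: P5@Q0 runs 1, rem=0, completes. Q0=[] Q1=[P1,P2,P4] Q2=[]
t=30-33: P1@Q1 runs 3, rem=1, I/O yield, promote→Q0. Q0=[P1] Q1=[P2,P4] Q2=[]
t=33-34: P1@Q0 runs 1, rem=0, completes. Q0=[] Q1=[P2,P4] Q2=[]
t=34-38: P2@Q1 runs 4, rem=5, quantum used, demote→Q2. Q0=[] Q1=[P4] Q2=[P2]
t=38-42: P4@Q1 runs 4, rem=3, quantum used, demote→Q2. Q0=[] Q1=[] Q2=[P2,P4]
t=42-47: P2@Q2 runs 5, rem=0, completes. Q0=[] Q1=[] Q2=[P4]
t=47-50: P4@Q2 runs 3, rem=0, completes. Q0=[] Q1=[] Q2=[]

Answer: 1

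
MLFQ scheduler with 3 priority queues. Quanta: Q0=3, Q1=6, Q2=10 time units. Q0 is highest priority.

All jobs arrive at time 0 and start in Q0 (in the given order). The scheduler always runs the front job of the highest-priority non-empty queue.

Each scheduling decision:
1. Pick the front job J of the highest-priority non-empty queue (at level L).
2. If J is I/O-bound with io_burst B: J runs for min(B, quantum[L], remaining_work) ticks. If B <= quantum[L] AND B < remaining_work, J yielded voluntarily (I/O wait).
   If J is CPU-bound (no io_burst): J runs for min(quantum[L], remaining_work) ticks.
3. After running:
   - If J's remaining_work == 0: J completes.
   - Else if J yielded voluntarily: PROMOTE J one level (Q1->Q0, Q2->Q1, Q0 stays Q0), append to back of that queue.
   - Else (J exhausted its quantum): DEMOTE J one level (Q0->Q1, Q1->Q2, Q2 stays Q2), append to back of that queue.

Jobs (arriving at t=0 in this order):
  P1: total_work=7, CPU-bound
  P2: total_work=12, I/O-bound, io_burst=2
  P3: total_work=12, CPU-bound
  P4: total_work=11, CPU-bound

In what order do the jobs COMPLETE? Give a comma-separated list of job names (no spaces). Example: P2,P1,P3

Answer: P2,P1,P3,P4

Derivation:
t=0-3: P1@Q0 runs 3, rem=4, quantum used, demote→Q1. Q0=[P2,P3,P4] Q1=[P1] Q2=[]
t=3-5: P2@Q0 runs 2, rem=10, I/O yield, promote→Q0. Q0=[P3,P4,P2] Q1=[P1] Q2=[]
t=5-8: P3@Q0 runs 3, rem=9, quantum used, demote→Q1. Q0=[P4,P2] Q1=[P1,P3] Q2=[]
t=8-11: P4@Q0 runs 3, rem=8, quantum used, demote→Q1. Q0=[P2] Q1=[P1,P3,P4] Q2=[]
t=11-13: P2@Q0 runs 2, rem=8, I/O yield, promote→Q0. Q0=[P2] Q1=[P1,P3,P4] Q2=[]
t=13-15: P2@Q0 runs 2, rem=6, I/O yield, promote→Q0. Q0=[P2] Q1=[P1,P3,P4] Q2=[]
t=15-17: P2@Q0 runs 2, rem=4, I/O yield, promote→Q0. Q0=[P2] Q1=[P1,P3,P4] Q2=[]
t=17-19: P2@Q0 runs 2, rem=2, I/O yield, promote→Q0. Q0=[P2] Q1=[P1,P3,P4] Q2=[]
t=19-21: P2@Q0 runs 2, rem=0, completes. Q0=[] Q1=[P1,P3,P4] Q2=[]
t=21-25: P1@Q1 runs 4, rem=0, completes. Q0=[] Q1=[P3,P4] Q2=[]
t=25-31: P3@Q1 runs 6, rem=3, quantum used, demote→Q2. Q0=[] Q1=[P4] Q2=[P3]
t=31-37: P4@Q1 runs 6, rem=2, quantum used, demote→Q2. Q0=[] Q1=[] Q2=[P3,P4]
t=37-40: P3@Q2 runs 3, rem=0, completes. Q0=[] Q1=[] Q2=[P4]
t=40-42: P4@Q2 runs 2, rem=0, completes. Q0=[] Q1=[] Q2=[]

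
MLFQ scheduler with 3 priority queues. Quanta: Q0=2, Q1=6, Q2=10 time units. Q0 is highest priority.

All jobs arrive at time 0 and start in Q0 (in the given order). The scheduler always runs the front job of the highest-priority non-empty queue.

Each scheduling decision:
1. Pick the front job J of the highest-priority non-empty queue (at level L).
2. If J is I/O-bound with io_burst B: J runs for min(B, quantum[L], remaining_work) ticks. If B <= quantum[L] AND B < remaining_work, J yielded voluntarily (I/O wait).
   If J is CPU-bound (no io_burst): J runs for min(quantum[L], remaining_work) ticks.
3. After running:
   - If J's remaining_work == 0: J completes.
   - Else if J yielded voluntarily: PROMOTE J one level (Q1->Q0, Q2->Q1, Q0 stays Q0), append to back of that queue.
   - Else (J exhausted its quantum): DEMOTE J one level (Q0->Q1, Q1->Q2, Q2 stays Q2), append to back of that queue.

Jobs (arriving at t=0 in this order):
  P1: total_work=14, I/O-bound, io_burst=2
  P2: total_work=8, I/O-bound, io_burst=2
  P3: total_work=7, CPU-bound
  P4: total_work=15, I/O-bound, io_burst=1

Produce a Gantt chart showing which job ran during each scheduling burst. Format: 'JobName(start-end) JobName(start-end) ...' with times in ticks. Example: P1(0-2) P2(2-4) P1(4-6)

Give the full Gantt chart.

Answer: P1(0-2) P2(2-4) P3(4-6) P4(6-7) P1(7-9) P2(9-11) P4(11-12) P1(12-14) P2(14-16) P4(16-17) P1(17-19) P2(19-21) P4(21-22) P1(22-24) P4(24-25) P1(25-27) P4(27-28) P1(28-30) P4(30-31) P4(31-32) P4(32-33) P4(33-34) P4(34-35) P4(35-36) P4(36-37) P4(37-38) P4(38-39) P3(39-44)

Derivation:
t=0-2: P1@Q0 runs 2, rem=12, I/O yield, promote→Q0. Q0=[P2,P3,P4,P1] Q1=[] Q2=[]
t=2-4: P2@Q0 runs 2, rem=6, I/O yield, promote→Q0. Q0=[P3,P4,P1,P2] Q1=[] Q2=[]
t=4-6: P3@Q0 runs 2, rem=5, quantum used, demote→Q1. Q0=[P4,P1,P2] Q1=[P3] Q2=[]
t=6-7: P4@Q0 runs 1, rem=14, I/O yield, promote→Q0. Q0=[P1,P2,P4] Q1=[P3] Q2=[]
t=7-9: P1@Q0 runs 2, rem=10, I/O yield, promote→Q0. Q0=[P2,P4,P1] Q1=[P3] Q2=[]
t=9-11: P2@Q0 runs 2, rem=4, I/O yield, promote→Q0. Q0=[P4,P1,P2] Q1=[P3] Q2=[]
t=11-12: P4@Q0 runs 1, rem=13, I/O yield, promote→Q0. Q0=[P1,P2,P4] Q1=[P3] Q2=[]
t=12-14: P1@Q0 runs 2, rem=8, I/O yield, promote→Q0. Q0=[P2,P4,P1] Q1=[P3] Q2=[]
t=14-16: P2@Q0 runs 2, rem=2, I/O yield, promote→Q0. Q0=[P4,P1,P2] Q1=[P3] Q2=[]
t=16-17: P4@Q0 runs 1, rem=12, I/O yield, promote→Q0. Q0=[P1,P2,P4] Q1=[P3] Q2=[]
t=17-19: P1@Q0 runs 2, rem=6, I/O yield, promote→Q0. Q0=[P2,P4,P1] Q1=[P3] Q2=[]
t=19-21: P2@Q0 runs 2, rem=0, completes. Q0=[P4,P1] Q1=[P3] Q2=[]
t=21-22: P4@Q0 runs 1, rem=11, I/O yield, promote→Q0. Q0=[P1,P4] Q1=[P3] Q2=[]
t=22-24: P1@Q0 runs 2, rem=4, I/O yield, promote→Q0. Q0=[P4,P1] Q1=[P3] Q2=[]
t=24-25: P4@Q0 runs 1, rem=10, I/O yield, promote→Q0. Q0=[P1,P4] Q1=[P3] Q2=[]
t=25-27: P1@Q0 runs 2, rem=2, I/O yield, promote→Q0. Q0=[P4,P1] Q1=[P3] Q2=[]
t=27-28: P4@Q0 runs 1, rem=9, I/O yield, promote→Q0. Q0=[P1,P4] Q1=[P3] Q2=[]
t=28-30: P1@Q0 runs 2, rem=0, completes. Q0=[P4] Q1=[P3] Q2=[]
t=30-31: P4@Q0 runs 1, rem=8, I/O yield, promote→Q0. Q0=[P4] Q1=[P3] Q2=[]
t=31-32: P4@Q0 runs 1, rem=7, I/O yield, promote→Q0. Q0=[P4] Q1=[P3] Q2=[]
t=32-33: P4@Q0 runs 1, rem=6, I/O yield, promote→Q0. Q0=[P4] Q1=[P3] Q2=[]
t=33-34: P4@Q0 runs 1, rem=5, I/O yield, promote→Q0. Q0=[P4] Q1=[P3] Q2=[]
t=34-35: P4@Q0 runs 1, rem=4, I/O yield, promote→Q0. Q0=[P4] Q1=[P3] Q2=[]
t=35-36: P4@Q0 runs 1, rem=3, I/O yield, promote→Q0. Q0=[P4] Q1=[P3] Q2=[]
t=36-37: P4@Q0 runs 1, rem=2, I/O yield, promote→Q0. Q0=[P4] Q1=[P3] Q2=[]
t=37-38: P4@Q0 runs 1, rem=1, I/O yield, promote→Q0. Q0=[P4] Q1=[P3] Q2=[]
t=38-39: P4@Q0 runs 1, rem=0, completes. Q0=[] Q1=[P3] Q2=[]
t=39-44: P3@Q1 runs 5, rem=0, completes. Q0=[] Q1=[] Q2=[]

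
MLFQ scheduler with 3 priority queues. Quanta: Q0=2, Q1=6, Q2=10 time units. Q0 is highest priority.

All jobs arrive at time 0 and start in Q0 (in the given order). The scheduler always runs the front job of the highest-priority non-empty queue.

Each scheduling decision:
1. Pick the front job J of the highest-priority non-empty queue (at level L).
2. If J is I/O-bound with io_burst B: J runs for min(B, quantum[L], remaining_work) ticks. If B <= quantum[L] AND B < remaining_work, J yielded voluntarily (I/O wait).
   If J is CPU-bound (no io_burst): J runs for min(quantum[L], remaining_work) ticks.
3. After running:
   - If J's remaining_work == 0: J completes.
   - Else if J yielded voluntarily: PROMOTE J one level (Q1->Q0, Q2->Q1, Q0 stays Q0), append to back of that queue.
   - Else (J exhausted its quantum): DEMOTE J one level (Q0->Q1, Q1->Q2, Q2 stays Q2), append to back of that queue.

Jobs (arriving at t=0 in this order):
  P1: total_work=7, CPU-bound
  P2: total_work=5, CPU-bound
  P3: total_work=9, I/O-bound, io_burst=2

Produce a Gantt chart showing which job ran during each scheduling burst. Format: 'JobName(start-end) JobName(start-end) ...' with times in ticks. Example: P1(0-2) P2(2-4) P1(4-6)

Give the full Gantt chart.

Answer: P1(0-2) P2(2-4) P3(4-6) P3(6-8) P3(8-10) P3(10-12) P3(12-13) P1(13-18) P2(18-21)

Derivation:
t=0-2: P1@Q0 runs 2, rem=5, quantum used, demote→Q1. Q0=[P2,P3] Q1=[P1] Q2=[]
t=2-4: P2@Q0 runs 2, rem=3, quantum used, demote→Q1. Q0=[P3] Q1=[P1,P2] Q2=[]
t=4-6: P3@Q0 runs 2, rem=7, I/O yield, promote→Q0. Q0=[P3] Q1=[P1,P2] Q2=[]
t=6-8: P3@Q0 runs 2, rem=5, I/O yield, promote→Q0. Q0=[P3] Q1=[P1,P2] Q2=[]
t=8-10: P3@Q0 runs 2, rem=3, I/O yield, promote→Q0. Q0=[P3] Q1=[P1,P2] Q2=[]
t=10-12: P3@Q0 runs 2, rem=1, I/O yield, promote→Q0. Q0=[P3] Q1=[P1,P2] Q2=[]
t=12-13: P3@Q0 runs 1, rem=0, completes. Q0=[] Q1=[P1,P2] Q2=[]
t=13-18: P1@Q1 runs 5, rem=0, completes. Q0=[] Q1=[P2] Q2=[]
t=18-21: P2@Q1 runs 3, rem=0, completes. Q0=[] Q1=[] Q2=[]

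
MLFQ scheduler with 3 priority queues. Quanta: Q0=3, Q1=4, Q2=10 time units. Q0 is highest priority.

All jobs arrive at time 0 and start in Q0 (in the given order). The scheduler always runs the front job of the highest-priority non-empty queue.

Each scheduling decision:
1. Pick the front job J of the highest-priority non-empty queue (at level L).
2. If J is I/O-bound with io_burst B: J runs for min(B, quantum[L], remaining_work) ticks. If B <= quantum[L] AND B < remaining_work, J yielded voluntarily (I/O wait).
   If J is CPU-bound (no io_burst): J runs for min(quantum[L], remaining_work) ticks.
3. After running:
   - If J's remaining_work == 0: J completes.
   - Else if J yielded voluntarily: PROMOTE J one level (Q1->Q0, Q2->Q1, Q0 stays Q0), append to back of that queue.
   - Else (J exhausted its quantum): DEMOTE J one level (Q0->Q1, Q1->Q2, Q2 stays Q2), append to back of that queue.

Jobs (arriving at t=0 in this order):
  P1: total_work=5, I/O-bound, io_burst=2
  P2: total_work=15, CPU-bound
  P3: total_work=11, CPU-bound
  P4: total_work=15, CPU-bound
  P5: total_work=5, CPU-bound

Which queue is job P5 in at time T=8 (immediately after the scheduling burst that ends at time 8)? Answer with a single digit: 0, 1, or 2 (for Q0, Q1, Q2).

Answer: 0

Derivation:
t=0-2: P1@Q0 runs 2, rem=3, I/O yield, promote→Q0. Q0=[P2,P3,P4,P5,P1] Q1=[] Q2=[]
t=2-5: P2@Q0 runs 3, rem=12, quantum used, demote→Q1. Q0=[P3,P4,P5,P1] Q1=[P2] Q2=[]
t=5-8: P3@Q0 runs 3, rem=8, quantum used, demote→Q1. Q0=[P4,P5,P1] Q1=[P2,P3] Q2=[]
t=8-11: P4@Q0 runs 3, rem=12, quantum used, demote→Q1. Q0=[P5,P1] Q1=[P2,P3,P4] Q2=[]
t=11-14: P5@Q0 runs 3, rem=2, quantum used, demote→Q1. Q0=[P1] Q1=[P2,P3,P4,P5] Q2=[]
t=14-16: P1@Q0 runs 2, rem=1, I/O yield, promote→Q0. Q0=[P1] Q1=[P2,P3,P4,P5] Q2=[]
t=16-17: P1@Q0 runs 1, rem=0, completes. Q0=[] Q1=[P2,P3,P4,P5] Q2=[]
t=17-21: P2@Q1 runs 4, rem=8, quantum used, demote→Q2. Q0=[] Q1=[P3,P4,P5] Q2=[P2]
t=21-25: P3@Q1 runs 4, rem=4, quantum used, demote→Q2. Q0=[] Q1=[P4,P5] Q2=[P2,P3]
t=25-29: P4@Q1 runs 4, rem=8, quantum used, demote→Q2. Q0=[] Q1=[P5] Q2=[P2,P3,P4]
t=29-31: P5@Q1 runs 2, rem=0, completes. Q0=[] Q1=[] Q2=[P2,P3,P4]
t=31-39: P2@Q2 runs 8, rem=0, completes. Q0=[] Q1=[] Q2=[P3,P4]
t=39-43: P3@Q2 runs 4, rem=0, completes. Q0=[] Q1=[] Q2=[P4]
t=43-51: P4@Q2 runs 8, rem=0, completes. Q0=[] Q1=[] Q2=[]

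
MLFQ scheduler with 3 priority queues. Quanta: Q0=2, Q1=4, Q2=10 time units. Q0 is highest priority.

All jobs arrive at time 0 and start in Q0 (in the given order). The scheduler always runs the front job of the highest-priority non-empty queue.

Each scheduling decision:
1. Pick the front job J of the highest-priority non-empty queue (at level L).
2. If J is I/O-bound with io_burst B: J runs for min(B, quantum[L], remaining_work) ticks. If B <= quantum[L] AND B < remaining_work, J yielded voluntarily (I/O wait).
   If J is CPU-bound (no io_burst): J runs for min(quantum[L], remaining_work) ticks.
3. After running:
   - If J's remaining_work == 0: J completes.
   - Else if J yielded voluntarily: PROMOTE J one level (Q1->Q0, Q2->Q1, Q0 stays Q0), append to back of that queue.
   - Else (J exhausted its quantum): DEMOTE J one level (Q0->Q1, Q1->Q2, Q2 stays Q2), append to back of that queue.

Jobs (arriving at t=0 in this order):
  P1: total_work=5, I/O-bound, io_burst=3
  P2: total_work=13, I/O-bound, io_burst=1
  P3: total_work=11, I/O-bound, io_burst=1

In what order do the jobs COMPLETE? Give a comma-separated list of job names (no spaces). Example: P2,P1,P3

t=0-2: P1@Q0 runs 2, rem=3, quantum used, demote→Q1. Q0=[P2,P3] Q1=[P1] Q2=[]
t=2-3: P2@Q0 runs 1, rem=12, I/O yield, promote→Q0. Q0=[P3,P2] Q1=[P1] Q2=[]
t=3-4: P3@Q0 runs 1, rem=10, I/O yield, promote→Q0. Q0=[P2,P3] Q1=[P1] Q2=[]
t=4-5: P2@Q0 runs 1, rem=11, I/O yield, promote→Q0. Q0=[P3,P2] Q1=[P1] Q2=[]
t=5-6: P3@Q0 runs 1, rem=9, I/O yield, promote→Q0. Q0=[P2,P3] Q1=[P1] Q2=[]
t=6-7: P2@Q0 runs 1, rem=10, I/O yield, promote→Q0. Q0=[P3,P2] Q1=[P1] Q2=[]
t=7-8: P3@Q0 runs 1, rem=8, I/O yield, promote→Q0. Q0=[P2,P3] Q1=[P1] Q2=[]
t=8-9: P2@Q0 runs 1, rem=9, I/O yield, promote→Q0. Q0=[P3,P2] Q1=[P1] Q2=[]
t=9-10: P3@Q0 runs 1, rem=7, I/O yield, promote→Q0. Q0=[P2,P3] Q1=[P1] Q2=[]
t=10-11: P2@Q0 runs 1, rem=8, I/O yield, promote→Q0. Q0=[P3,P2] Q1=[P1] Q2=[]
t=11-12: P3@Q0 runs 1, rem=6, I/O yield, promote→Q0. Q0=[P2,P3] Q1=[P1] Q2=[]
t=12-13: P2@Q0 runs 1, rem=7, I/O yield, promote→Q0. Q0=[P3,P2] Q1=[P1] Q2=[]
t=13-14: P3@Q0 runs 1, rem=5, I/O yield, promote→Q0. Q0=[P2,P3] Q1=[P1] Q2=[]
t=14-15: P2@Q0 runs 1, rem=6, I/O yield, promote→Q0. Q0=[P3,P2] Q1=[P1] Q2=[]
t=15-16: P3@Q0 runs 1, rem=4, I/O yield, promote→Q0. Q0=[P2,P3] Q1=[P1] Q2=[]
t=16-17: P2@Q0 runs 1, rem=5, I/O yield, promote→Q0. Q0=[P3,P2] Q1=[P1] Q2=[]
t=17-18: P3@Q0 runs 1, rem=3, I/O yield, promote→Q0. Q0=[P2,P3] Q1=[P1] Q2=[]
t=18-19: P2@Q0 runs 1, rem=4, I/O yield, promote→Q0. Q0=[P3,P2] Q1=[P1] Q2=[]
t=19-20: P3@Q0 runs 1, rem=2, I/O yield, promote→Q0. Q0=[P2,P3] Q1=[P1] Q2=[]
t=20-21: P2@Q0 runs 1, rem=3, I/O yield, promote→Q0. Q0=[P3,P2] Q1=[P1] Q2=[]
t=21-22: P3@Q0 runs 1, rem=1, I/O yield, promote→Q0. Q0=[P2,P3] Q1=[P1] Q2=[]
t=22-23: P2@Q0 runs 1, rem=2, I/O yield, promote→Q0. Q0=[P3,P2] Q1=[P1] Q2=[]
t=23-24: P3@Q0 runs 1, rem=0, completes. Q0=[P2] Q1=[P1] Q2=[]
t=24-25: P2@Q0 runs 1, rem=1, I/O yield, promote→Q0. Q0=[P2] Q1=[P1] Q2=[]
t=25-26: P2@Q0 runs 1, rem=0, completes. Q0=[] Q1=[P1] Q2=[]
t=26-29: P1@Q1 runs 3, rem=0, completes. Q0=[] Q1=[] Q2=[]

Answer: P3,P2,P1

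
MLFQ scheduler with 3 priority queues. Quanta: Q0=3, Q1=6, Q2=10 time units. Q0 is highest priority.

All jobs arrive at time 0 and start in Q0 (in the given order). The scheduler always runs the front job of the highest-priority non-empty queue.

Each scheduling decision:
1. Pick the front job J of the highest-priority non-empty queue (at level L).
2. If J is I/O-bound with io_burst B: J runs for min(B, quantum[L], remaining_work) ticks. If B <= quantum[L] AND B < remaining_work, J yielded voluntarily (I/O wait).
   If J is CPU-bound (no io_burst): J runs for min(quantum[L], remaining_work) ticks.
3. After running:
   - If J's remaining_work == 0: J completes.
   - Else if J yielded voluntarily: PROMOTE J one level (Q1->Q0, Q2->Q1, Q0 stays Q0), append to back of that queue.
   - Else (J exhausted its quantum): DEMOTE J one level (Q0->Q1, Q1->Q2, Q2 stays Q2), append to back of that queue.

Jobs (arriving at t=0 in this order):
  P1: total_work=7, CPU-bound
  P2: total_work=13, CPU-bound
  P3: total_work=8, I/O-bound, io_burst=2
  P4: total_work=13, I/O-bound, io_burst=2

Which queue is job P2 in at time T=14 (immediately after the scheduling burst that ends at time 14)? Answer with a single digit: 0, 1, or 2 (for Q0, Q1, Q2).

Answer: 1

Derivation:
t=0-3: P1@Q0 runs 3, rem=4, quantum used, demote→Q1. Q0=[P2,P3,P4] Q1=[P1] Q2=[]
t=3-6: P2@Q0 runs 3, rem=10, quantum used, demote→Q1. Q0=[P3,P4] Q1=[P1,P2] Q2=[]
t=6-8: P3@Q0 runs 2, rem=6, I/O yield, promote→Q0. Q0=[P4,P3] Q1=[P1,P2] Q2=[]
t=8-10: P4@Q0 runs 2, rem=11, I/O yield, promote→Q0. Q0=[P3,P4] Q1=[P1,P2] Q2=[]
t=10-12: P3@Q0 runs 2, rem=4, I/O yield, promote→Q0. Q0=[P4,P3] Q1=[P1,P2] Q2=[]
t=12-14: P4@Q0 runs 2, rem=9, I/O yield, promote→Q0. Q0=[P3,P4] Q1=[P1,P2] Q2=[]
t=14-16: P3@Q0 runs 2, rem=2, I/O yield, promote→Q0. Q0=[P4,P3] Q1=[P1,P2] Q2=[]
t=16-18: P4@Q0 runs 2, rem=7, I/O yield, promote→Q0. Q0=[P3,P4] Q1=[P1,P2] Q2=[]
t=18-20: P3@Q0 runs 2, rem=0, completes. Q0=[P4] Q1=[P1,P2] Q2=[]
t=20-22: P4@Q0 runs 2, rem=5, I/O yield, promote→Q0. Q0=[P4] Q1=[P1,P2] Q2=[]
t=22-24: P4@Q0 runs 2, rem=3, I/O yield, promote→Q0. Q0=[P4] Q1=[P1,P2] Q2=[]
t=24-26: P4@Q0 runs 2, rem=1, I/O yield, promote→Q0. Q0=[P4] Q1=[P1,P2] Q2=[]
t=26-27: P4@Q0 runs 1, rem=0, completes. Q0=[] Q1=[P1,P2] Q2=[]
t=27-31: P1@Q1 runs 4, rem=0, completes. Q0=[] Q1=[P2] Q2=[]
t=31-37: P2@Q1 runs 6, rem=4, quantum used, demote→Q2. Q0=[] Q1=[] Q2=[P2]
t=37-41: P2@Q2 runs 4, rem=0, completes. Q0=[] Q1=[] Q2=[]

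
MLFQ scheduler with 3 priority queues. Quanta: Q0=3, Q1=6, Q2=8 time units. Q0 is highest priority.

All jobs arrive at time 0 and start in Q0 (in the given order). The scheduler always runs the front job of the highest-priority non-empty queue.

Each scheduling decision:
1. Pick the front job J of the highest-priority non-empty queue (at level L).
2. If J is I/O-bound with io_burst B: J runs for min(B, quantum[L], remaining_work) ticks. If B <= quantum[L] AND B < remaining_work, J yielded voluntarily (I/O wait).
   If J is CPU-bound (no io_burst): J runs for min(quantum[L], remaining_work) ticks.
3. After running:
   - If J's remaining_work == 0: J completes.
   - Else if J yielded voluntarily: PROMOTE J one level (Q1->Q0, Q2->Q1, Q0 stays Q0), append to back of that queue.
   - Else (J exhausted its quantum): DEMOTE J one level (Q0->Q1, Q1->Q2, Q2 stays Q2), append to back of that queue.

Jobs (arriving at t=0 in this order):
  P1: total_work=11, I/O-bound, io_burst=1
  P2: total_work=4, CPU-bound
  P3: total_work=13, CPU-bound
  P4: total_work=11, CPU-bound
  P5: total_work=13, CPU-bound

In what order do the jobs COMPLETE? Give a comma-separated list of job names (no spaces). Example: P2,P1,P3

t=0-1: P1@Q0 runs 1, rem=10, I/O yield, promote→Q0. Q0=[P2,P3,P4,P5,P1] Q1=[] Q2=[]
t=1-4: P2@Q0 runs 3, rem=1, quantum used, demote→Q1. Q0=[P3,P4,P5,P1] Q1=[P2] Q2=[]
t=4-7: P3@Q0 runs 3, rem=10, quantum used, demote→Q1. Q0=[P4,P5,P1] Q1=[P2,P3] Q2=[]
t=7-10: P4@Q0 runs 3, rem=8, quantum used, demote→Q1. Q0=[P5,P1] Q1=[P2,P3,P4] Q2=[]
t=10-13: P5@Q0 runs 3, rem=10, quantum used, demote→Q1. Q0=[P1] Q1=[P2,P3,P4,P5] Q2=[]
t=13-14: P1@Q0 runs 1, rem=9, I/O yield, promote→Q0. Q0=[P1] Q1=[P2,P3,P4,P5] Q2=[]
t=14-15: P1@Q0 runs 1, rem=8, I/O yield, promote→Q0. Q0=[P1] Q1=[P2,P3,P4,P5] Q2=[]
t=15-16: P1@Q0 runs 1, rem=7, I/O yield, promote→Q0. Q0=[P1] Q1=[P2,P3,P4,P5] Q2=[]
t=16-17: P1@Q0 runs 1, rem=6, I/O yield, promote→Q0. Q0=[P1] Q1=[P2,P3,P4,P5] Q2=[]
t=17-18: P1@Q0 runs 1, rem=5, I/O yield, promote→Q0. Q0=[P1] Q1=[P2,P3,P4,P5] Q2=[]
t=18-19: P1@Q0 runs 1, rem=4, I/O yield, promote→Q0. Q0=[P1] Q1=[P2,P3,P4,P5] Q2=[]
t=19-20: P1@Q0 runs 1, rem=3, I/O yield, promote→Q0. Q0=[P1] Q1=[P2,P3,P4,P5] Q2=[]
t=20-21: P1@Q0 runs 1, rem=2, I/O yield, promote→Q0. Q0=[P1] Q1=[P2,P3,P4,P5] Q2=[]
t=21-22: P1@Q0 runs 1, rem=1, I/O yield, promote→Q0. Q0=[P1] Q1=[P2,P3,P4,P5] Q2=[]
t=22-23: P1@Q0 runs 1, rem=0, completes. Q0=[] Q1=[P2,P3,P4,P5] Q2=[]
t=23-24: P2@Q1 runs 1, rem=0, completes. Q0=[] Q1=[P3,P4,P5] Q2=[]
t=24-30: P3@Q1 runs 6, rem=4, quantum used, demote→Q2. Q0=[] Q1=[P4,P5] Q2=[P3]
t=30-36: P4@Q1 runs 6, rem=2, quantum used, demote→Q2. Q0=[] Q1=[P5] Q2=[P3,P4]
t=36-42: P5@Q1 runs 6, rem=4, quantum used, demote→Q2. Q0=[] Q1=[] Q2=[P3,P4,P5]
t=42-46: P3@Q2 runs 4, rem=0, completes. Q0=[] Q1=[] Q2=[P4,P5]
t=46-48: P4@Q2 runs 2, rem=0, completes. Q0=[] Q1=[] Q2=[P5]
t=48-52: P5@Q2 runs 4, rem=0, completes. Q0=[] Q1=[] Q2=[]

Answer: P1,P2,P3,P4,P5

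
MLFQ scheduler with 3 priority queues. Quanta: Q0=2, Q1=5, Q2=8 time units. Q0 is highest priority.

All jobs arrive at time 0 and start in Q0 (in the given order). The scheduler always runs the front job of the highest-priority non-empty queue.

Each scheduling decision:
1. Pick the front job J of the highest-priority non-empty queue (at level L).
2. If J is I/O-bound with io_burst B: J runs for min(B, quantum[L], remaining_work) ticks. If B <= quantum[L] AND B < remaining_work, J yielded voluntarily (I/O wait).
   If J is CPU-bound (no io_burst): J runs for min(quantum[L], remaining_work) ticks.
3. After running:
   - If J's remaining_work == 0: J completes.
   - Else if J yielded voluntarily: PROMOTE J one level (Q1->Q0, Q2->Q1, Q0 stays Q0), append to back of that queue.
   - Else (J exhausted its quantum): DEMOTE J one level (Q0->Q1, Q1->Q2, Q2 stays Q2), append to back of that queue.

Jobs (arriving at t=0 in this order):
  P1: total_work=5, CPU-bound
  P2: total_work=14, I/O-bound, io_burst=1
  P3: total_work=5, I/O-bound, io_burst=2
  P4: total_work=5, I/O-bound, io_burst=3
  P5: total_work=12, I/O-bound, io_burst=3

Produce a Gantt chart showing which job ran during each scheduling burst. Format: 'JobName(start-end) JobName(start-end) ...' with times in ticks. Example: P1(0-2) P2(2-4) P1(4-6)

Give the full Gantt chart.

Answer: P1(0-2) P2(2-3) P3(3-5) P4(5-7) P5(7-9) P2(9-10) P3(10-12) P2(12-13) P3(13-14) P2(14-15) P2(15-16) P2(16-17) P2(17-18) P2(18-19) P2(19-20) P2(20-21) P2(21-22) P2(22-23) P2(23-24) P2(24-25) P1(25-28) P4(28-31) P5(31-34) P5(34-36) P5(36-39) P5(39-41)

Derivation:
t=0-2: P1@Q0 runs 2, rem=3, quantum used, demote→Q1. Q0=[P2,P3,P4,P5] Q1=[P1] Q2=[]
t=2-3: P2@Q0 runs 1, rem=13, I/O yield, promote→Q0. Q0=[P3,P4,P5,P2] Q1=[P1] Q2=[]
t=3-5: P3@Q0 runs 2, rem=3, I/O yield, promote→Q0. Q0=[P4,P5,P2,P3] Q1=[P1] Q2=[]
t=5-7: P4@Q0 runs 2, rem=3, quantum used, demote→Q1. Q0=[P5,P2,P3] Q1=[P1,P4] Q2=[]
t=7-9: P5@Q0 runs 2, rem=10, quantum used, demote→Q1. Q0=[P2,P3] Q1=[P1,P4,P5] Q2=[]
t=9-10: P2@Q0 runs 1, rem=12, I/O yield, promote→Q0. Q0=[P3,P2] Q1=[P1,P4,P5] Q2=[]
t=10-12: P3@Q0 runs 2, rem=1, I/O yield, promote→Q0. Q0=[P2,P3] Q1=[P1,P4,P5] Q2=[]
t=12-13: P2@Q0 runs 1, rem=11, I/O yield, promote→Q0. Q0=[P3,P2] Q1=[P1,P4,P5] Q2=[]
t=13-14: P3@Q0 runs 1, rem=0, completes. Q0=[P2] Q1=[P1,P4,P5] Q2=[]
t=14-15: P2@Q0 runs 1, rem=10, I/O yield, promote→Q0. Q0=[P2] Q1=[P1,P4,P5] Q2=[]
t=15-16: P2@Q0 runs 1, rem=9, I/O yield, promote→Q0. Q0=[P2] Q1=[P1,P4,P5] Q2=[]
t=16-17: P2@Q0 runs 1, rem=8, I/O yield, promote→Q0. Q0=[P2] Q1=[P1,P4,P5] Q2=[]
t=17-18: P2@Q0 runs 1, rem=7, I/O yield, promote→Q0. Q0=[P2] Q1=[P1,P4,P5] Q2=[]
t=18-19: P2@Q0 runs 1, rem=6, I/O yield, promote→Q0. Q0=[P2] Q1=[P1,P4,P5] Q2=[]
t=19-20: P2@Q0 runs 1, rem=5, I/O yield, promote→Q0. Q0=[P2] Q1=[P1,P4,P5] Q2=[]
t=20-21: P2@Q0 runs 1, rem=4, I/O yield, promote→Q0. Q0=[P2] Q1=[P1,P4,P5] Q2=[]
t=21-22: P2@Q0 runs 1, rem=3, I/O yield, promote→Q0. Q0=[P2] Q1=[P1,P4,P5] Q2=[]
t=22-23: P2@Q0 runs 1, rem=2, I/O yield, promote→Q0. Q0=[P2] Q1=[P1,P4,P5] Q2=[]
t=23-24: P2@Q0 runs 1, rem=1, I/O yield, promote→Q0. Q0=[P2] Q1=[P1,P4,P5] Q2=[]
t=24-25: P2@Q0 runs 1, rem=0, completes. Q0=[] Q1=[P1,P4,P5] Q2=[]
t=25-28: P1@Q1 runs 3, rem=0, completes. Q0=[] Q1=[P4,P5] Q2=[]
t=28-31: P4@Q1 runs 3, rem=0, completes. Q0=[] Q1=[P5] Q2=[]
t=31-34: P5@Q1 runs 3, rem=7, I/O yield, promote→Q0. Q0=[P5] Q1=[] Q2=[]
t=34-36: P5@Q0 runs 2, rem=5, quantum used, demote→Q1. Q0=[] Q1=[P5] Q2=[]
t=36-39: P5@Q1 runs 3, rem=2, I/O yield, promote→Q0. Q0=[P5] Q1=[] Q2=[]
t=39-41: P5@Q0 runs 2, rem=0, completes. Q0=[] Q1=[] Q2=[]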